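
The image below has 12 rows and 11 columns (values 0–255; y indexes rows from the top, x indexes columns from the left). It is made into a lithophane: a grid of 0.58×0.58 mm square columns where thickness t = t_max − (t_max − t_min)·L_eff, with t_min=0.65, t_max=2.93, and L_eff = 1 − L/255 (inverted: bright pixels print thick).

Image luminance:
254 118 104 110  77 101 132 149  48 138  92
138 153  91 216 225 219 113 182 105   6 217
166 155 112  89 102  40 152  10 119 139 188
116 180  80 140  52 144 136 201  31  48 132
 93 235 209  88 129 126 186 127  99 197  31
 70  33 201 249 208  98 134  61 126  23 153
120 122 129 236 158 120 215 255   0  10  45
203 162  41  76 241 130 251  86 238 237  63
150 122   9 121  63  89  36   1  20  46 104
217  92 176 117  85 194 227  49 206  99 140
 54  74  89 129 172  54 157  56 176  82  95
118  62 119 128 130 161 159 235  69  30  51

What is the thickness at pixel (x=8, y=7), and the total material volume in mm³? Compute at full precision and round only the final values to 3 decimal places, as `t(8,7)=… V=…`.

t(8,7)=2.778 V=77.881

span = t_max - t_min = 2.93 - 0.65 = 2.280
L(8,7) = 238, L_eff = 1 - 238/255 = 0.066667 (inverted)
t(8,7) = 2.93 - 2.280·0.066667 = 2.778
Σt over all 12·11 pixels = 491968/2125 ≈ 231.5143529
V = pitch²·Σt = 0.58²·491968/2125 = 77.881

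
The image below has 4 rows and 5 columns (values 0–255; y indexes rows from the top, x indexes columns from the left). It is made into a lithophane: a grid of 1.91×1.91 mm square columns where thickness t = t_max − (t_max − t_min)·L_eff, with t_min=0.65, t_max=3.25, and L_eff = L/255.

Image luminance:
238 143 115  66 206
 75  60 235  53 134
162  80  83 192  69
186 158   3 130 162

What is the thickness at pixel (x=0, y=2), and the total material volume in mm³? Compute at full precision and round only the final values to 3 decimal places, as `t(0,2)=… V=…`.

t(0,2)=1.598 V=142.276

span = t_max - t_min = 3.25 - 0.65 = 2.600
L(0,2) = 162, L_eff = 162/255 = 0.635294
t(0,2) = 3.25 - 2.600·0.635294 = 1.598
Σt over all 4·5 pixels = 39
V = pitch²·Σt = 1.91²·39 = 142.276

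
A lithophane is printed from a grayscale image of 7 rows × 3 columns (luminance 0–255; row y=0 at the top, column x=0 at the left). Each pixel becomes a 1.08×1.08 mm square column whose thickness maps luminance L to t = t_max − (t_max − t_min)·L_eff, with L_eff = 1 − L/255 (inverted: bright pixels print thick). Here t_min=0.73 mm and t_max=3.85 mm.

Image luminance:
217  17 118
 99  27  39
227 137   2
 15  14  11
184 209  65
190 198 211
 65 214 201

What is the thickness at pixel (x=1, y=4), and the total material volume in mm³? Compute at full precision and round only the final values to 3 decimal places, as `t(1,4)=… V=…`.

t(1,4)=3.287 V=52.988

span = t_max - t_min = 3.85 - 0.73 = 3.120
L(1,4) = 209, L_eff = 1 - 209/255 = 0.180392 (inverted)
t(1,4) = 3.85 - 3.120·0.180392 = 3.287
Σt over all 7·3 pixels = 77229/1700 ≈ 45.4288235
V = pitch²·Σt = 1.08²·77229/1700 = 52.988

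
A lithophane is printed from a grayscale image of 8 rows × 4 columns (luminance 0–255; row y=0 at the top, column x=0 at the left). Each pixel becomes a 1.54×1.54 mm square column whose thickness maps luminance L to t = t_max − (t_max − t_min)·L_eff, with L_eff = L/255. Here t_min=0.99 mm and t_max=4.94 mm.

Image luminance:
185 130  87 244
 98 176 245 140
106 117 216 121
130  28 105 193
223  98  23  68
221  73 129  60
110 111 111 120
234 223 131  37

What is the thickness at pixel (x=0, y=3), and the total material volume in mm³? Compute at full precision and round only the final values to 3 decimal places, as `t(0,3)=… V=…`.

t(0,3)=2.926 V=217.193

span = t_max - t_min = 4.94 - 0.99 = 3.950
L(0,3) = 130, L_eff = 130/255 = 0.509804
t(0,3) = 4.94 - 3.950·0.509804 = 2.926
Σt over all 8·4 pixels = 155687/1700 ≈ 91.5805882
V = pitch²·Σt = 1.54²·155687/1700 = 217.193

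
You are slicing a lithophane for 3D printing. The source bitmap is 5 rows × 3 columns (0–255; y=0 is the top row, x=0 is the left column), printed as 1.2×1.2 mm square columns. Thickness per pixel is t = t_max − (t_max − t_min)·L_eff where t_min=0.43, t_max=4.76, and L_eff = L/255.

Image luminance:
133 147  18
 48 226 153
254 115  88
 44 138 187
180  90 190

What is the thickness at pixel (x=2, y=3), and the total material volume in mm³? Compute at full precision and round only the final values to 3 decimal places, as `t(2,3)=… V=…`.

span = t_max - t_min = 4.76 - 0.43 = 4.330
L(2,3) = 187, L_eff = 187/255 = 0.733333
t(2,3) = 4.76 - 4.330·0.733333 = 1.585
Σt over all 5·3 pixels = 949937/25500 ≈ 37.2524314
V = pitch²·Σt = 1.2²·949937/25500 = 53.644

t(2,3)=1.585 V=53.644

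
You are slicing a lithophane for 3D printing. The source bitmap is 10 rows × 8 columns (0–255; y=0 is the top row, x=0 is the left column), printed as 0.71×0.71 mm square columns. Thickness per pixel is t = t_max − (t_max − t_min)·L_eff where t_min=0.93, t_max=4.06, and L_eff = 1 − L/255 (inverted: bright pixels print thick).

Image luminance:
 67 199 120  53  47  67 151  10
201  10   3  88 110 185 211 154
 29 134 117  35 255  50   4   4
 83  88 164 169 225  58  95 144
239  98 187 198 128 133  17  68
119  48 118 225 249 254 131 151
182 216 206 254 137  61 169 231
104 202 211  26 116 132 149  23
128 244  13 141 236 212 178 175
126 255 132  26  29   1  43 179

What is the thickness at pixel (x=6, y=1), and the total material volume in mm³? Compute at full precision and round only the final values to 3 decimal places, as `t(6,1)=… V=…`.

t(6,1)=3.520 V=100.804

span = t_max - t_min = 4.06 - 0.93 = 3.130
L(6,1) = 211, L_eff = 1 - 211/255 = 0.172549 (inverted)
t(6,1) = 4.06 - 3.130·0.172549 = 3.520
Σt over all 10·8 pixels = 169973/850 ≈ 199.9682353
V = pitch²·Σt = 0.71²·169973/850 = 100.804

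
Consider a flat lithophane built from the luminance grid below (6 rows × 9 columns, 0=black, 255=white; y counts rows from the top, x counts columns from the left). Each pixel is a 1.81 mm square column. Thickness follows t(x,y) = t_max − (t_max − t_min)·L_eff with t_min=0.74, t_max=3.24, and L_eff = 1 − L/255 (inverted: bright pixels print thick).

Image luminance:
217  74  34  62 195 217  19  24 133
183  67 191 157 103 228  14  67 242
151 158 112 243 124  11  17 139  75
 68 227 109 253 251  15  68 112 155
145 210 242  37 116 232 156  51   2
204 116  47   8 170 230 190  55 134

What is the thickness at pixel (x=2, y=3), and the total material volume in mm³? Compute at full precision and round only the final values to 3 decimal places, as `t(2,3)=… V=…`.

t(2,3)=1.809 V=351.247

span = t_max - t_min = 3.24 - 0.74 = 2.500
L(2,3) = 109, L_eff = 1 - 109/255 = 0.572549 (inverted)
t(2,3) = 3.24 - 2.500·0.572549 = 1.809
Σt over all 6·9 pixels = 136699/1275 ≈ 107.2149020
V = pitch²·Σt = 1.81²·136699/1275 = 351.247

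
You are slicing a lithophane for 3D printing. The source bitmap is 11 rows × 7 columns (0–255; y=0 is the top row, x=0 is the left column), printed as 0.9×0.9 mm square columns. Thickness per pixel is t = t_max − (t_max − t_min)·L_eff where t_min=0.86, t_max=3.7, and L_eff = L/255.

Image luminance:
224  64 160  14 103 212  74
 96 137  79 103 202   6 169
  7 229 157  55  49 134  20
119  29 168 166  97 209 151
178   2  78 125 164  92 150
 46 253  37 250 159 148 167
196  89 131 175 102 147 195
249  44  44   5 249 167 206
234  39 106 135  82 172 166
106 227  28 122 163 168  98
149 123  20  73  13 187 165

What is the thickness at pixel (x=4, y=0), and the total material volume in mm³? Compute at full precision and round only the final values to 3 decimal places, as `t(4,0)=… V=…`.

t(4,0)=2.553 V=143.651

span = t_max - t_min = 3.7 - 0.86 = 2.840
L(4,0) = 103, L_eff = 103/255 = 0.403922
t(4,0) = 3.7 - 2.840·0.403922 = 2.553
Σt over all 11·7 pixels = 753727/4250 ≈ 177.3475294
V = pitch²·Σt = 0.9²·753727/4250 = 143.651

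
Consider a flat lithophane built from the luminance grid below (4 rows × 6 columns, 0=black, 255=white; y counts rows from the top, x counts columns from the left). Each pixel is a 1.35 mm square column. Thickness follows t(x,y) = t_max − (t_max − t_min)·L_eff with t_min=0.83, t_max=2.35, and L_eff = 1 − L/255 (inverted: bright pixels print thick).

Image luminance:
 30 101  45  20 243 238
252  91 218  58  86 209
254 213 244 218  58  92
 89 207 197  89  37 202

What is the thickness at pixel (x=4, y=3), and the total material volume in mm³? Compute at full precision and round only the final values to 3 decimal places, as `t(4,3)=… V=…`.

t(4,3)=1.051 V=74.229

span = t_max - t_min = 2.35 - 0.83 = 1.520
L(4,3) = 37, L_eff = 1 - 37/255 = 0.854902 (inverted)
t(4,3) = 2.35 - 1.520·0.854902 = 1.051
Σt over all 4·6 pixels = 259648/6375 ≈ 40.7290980
V = pitch²·Σt = 1.35²·259648/6375 = 74.229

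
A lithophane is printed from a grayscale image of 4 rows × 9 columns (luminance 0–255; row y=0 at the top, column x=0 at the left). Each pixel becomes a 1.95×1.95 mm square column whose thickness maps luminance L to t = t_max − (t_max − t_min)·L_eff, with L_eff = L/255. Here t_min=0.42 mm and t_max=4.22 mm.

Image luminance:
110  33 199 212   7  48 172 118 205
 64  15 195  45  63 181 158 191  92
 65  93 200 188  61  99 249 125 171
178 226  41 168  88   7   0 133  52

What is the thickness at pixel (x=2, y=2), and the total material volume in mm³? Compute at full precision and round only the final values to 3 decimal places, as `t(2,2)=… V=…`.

span = t_max - t_min = 4.22 - 0.42 = 3.800
L(2,2) = 200, L_eff = 200/255 = 0.784314
t(2,2) = 4.22 - 3.800·0.784314 = 1.240
Σt over all 4·9 pixels = 22582/255 ≈ 88.5568627
V = pitch²·Σt = 1.95²·22582/255 = 336.737

t(2,2)=1.240 V=336.737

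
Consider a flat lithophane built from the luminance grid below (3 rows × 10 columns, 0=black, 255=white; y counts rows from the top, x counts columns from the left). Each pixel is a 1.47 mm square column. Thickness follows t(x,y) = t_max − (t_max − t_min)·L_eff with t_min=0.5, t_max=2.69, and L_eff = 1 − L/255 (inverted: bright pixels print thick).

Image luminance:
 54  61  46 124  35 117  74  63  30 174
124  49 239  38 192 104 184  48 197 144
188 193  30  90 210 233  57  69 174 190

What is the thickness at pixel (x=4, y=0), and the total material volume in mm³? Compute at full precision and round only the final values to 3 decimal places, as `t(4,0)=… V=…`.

t(4,0)=0.801 V=97.943

span = t_max - t_min = 2.69 - 0.5 = 2.190
L(4,0) = 35, L_eff = 1 - 35/255 = 0.862745 (inverted)
t(4,0) = 2.69 - 2.190·0.862745 = 0.801
Σt over all 3·10 pixels = 385263/8500 ≈ 45.3250588
V = pitch²·Σt = 1.47²·385263/8500 = 97.943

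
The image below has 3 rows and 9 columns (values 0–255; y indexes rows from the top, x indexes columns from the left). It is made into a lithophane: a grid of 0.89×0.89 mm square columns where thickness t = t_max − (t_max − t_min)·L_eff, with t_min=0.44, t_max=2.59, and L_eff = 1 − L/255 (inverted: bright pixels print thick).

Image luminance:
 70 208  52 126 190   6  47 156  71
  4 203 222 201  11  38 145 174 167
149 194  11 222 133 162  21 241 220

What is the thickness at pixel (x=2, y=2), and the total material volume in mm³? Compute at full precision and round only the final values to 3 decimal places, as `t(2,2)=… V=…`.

span = t_max - t_min = 2.59 - 0.44 = 2.150
L(2,2) = 11, L_eff = 1 - 11/255 = 0.956863 (inverted)
t(2,2) = 2.59 - 2.150·0.956863 = 0.533
Σt over all 3·9 pixels = 3478/85 ≈ 40.9176471
V = pitch²·Σt = 0.89²·3478/85 = 32.411

t(2,2)=0.533 V=32.411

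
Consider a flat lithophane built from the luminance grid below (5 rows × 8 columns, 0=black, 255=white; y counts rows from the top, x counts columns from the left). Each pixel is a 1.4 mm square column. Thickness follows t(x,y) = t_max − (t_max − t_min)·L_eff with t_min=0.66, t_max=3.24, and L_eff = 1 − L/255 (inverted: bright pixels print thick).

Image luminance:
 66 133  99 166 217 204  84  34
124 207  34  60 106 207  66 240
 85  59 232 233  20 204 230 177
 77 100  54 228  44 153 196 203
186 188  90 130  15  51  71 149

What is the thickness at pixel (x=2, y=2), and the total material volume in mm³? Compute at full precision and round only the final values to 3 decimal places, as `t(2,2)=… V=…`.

span = t_max - t_min = 3.24 - 0.66 = 2.580
L(2,2) = 232, L_eff = 1 - 232/255 = 0.090196 (inverted)
t(2,2) = 3.24 - 2.580·0.090196 = 3.007
Σt over all 5·8 pixels = 168373/2125 ≈ 79.2343529
V = pitch²·Σt = 1.4²·168373/2125 = 155.299

t(2,2)=3.007 V=155.299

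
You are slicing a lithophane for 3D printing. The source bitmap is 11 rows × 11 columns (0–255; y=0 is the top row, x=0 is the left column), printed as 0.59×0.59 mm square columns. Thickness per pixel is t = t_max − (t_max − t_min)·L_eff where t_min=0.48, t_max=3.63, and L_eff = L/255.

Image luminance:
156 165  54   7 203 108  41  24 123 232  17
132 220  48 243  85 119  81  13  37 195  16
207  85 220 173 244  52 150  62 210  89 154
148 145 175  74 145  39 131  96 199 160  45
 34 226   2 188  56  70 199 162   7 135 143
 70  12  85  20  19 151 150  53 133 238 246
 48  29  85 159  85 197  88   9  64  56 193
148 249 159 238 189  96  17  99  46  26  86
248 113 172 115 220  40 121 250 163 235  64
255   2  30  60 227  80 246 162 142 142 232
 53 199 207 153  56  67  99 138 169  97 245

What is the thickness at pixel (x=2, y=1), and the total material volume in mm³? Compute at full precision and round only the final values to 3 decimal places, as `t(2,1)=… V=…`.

span = t_max - t_min = 3.63 - 0.48 = 3.150
L(2,1) = 48, L_eff = 48/255 = 0.188235
t(2,1) = 3.63 - 3.150·0.188235 = 3.037
Σt over all 11·11 pixels = 217011/850 ≈ 255.3070588
V = pitch²·Σt = 0.59²·217011/850 = 88.872

t(2,1)=3.037 V=88.872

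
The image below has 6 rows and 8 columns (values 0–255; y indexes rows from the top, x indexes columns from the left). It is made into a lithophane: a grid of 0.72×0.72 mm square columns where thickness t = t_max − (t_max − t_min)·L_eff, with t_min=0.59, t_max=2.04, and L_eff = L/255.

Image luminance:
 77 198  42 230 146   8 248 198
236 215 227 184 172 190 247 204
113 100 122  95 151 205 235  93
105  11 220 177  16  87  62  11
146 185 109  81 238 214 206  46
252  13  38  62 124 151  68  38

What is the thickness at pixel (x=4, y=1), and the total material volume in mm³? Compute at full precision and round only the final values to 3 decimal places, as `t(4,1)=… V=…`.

span = t_max - t_min = 2.04 - 0.59 = 1.450
L(4,1) = 172, L_eff = 172/255 = 0.674510
t(4,1) = 2.04 - 1.450·0.674510 = 1.062
Σt over all 6·8 pixels = 4531/75 ≈ 60.4133333
V = pitch²·Σt = 0.72²·4531/75 = 31.318

t(4,1)=1.062 V=31.318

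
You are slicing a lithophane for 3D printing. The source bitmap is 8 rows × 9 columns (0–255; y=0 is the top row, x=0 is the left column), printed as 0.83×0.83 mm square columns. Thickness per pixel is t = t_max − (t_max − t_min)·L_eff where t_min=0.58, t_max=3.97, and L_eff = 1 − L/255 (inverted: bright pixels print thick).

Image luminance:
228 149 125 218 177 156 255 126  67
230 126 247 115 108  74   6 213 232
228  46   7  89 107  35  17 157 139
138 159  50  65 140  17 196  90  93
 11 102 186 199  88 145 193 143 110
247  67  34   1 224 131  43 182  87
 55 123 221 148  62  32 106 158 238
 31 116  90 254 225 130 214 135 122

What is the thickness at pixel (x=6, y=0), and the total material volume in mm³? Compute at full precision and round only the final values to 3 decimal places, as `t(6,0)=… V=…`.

span = t_max - t_min = 3.97 - 0.58 = 3.390
L(6,0) = 255, L_eff = 1 - 255/255 = 0.000000 (inverted)
t(6,0) = 3.97 - 3.390·0.000000 = 3.970
Σt over all 8·9 pixels = 701687/4250 ≈ 165.1028235
V = pitch²·Σt = 0.83²·701687/4250 = 113.739

t(6,0)=3.970 V=113.739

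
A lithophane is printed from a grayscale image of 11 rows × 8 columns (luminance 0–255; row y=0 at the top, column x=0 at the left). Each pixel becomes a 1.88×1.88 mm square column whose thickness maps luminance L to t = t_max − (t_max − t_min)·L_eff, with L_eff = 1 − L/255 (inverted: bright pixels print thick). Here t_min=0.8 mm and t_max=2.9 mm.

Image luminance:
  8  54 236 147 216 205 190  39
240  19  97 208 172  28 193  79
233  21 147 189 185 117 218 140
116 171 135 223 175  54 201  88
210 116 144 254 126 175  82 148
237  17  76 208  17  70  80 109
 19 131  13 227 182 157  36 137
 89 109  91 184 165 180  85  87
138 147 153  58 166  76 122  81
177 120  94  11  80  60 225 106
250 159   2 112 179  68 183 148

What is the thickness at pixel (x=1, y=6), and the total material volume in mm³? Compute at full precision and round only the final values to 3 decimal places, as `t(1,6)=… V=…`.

span = t_max - t_min = 2.9 - 0.8 = 2.100
L(1,6) = 131, L_eff = 1 - 131/255 = 0.486275 (inverted)
t(1,6) = 2.9 - 2.100·0.486275 = 1.879
Σt over all 11·8 pixels = 13978/85 ≈ 164.4470588
V = pitch²·Σt = 1.88²·13978/85 = 581.222

t(1,6)=1.879 V=581.222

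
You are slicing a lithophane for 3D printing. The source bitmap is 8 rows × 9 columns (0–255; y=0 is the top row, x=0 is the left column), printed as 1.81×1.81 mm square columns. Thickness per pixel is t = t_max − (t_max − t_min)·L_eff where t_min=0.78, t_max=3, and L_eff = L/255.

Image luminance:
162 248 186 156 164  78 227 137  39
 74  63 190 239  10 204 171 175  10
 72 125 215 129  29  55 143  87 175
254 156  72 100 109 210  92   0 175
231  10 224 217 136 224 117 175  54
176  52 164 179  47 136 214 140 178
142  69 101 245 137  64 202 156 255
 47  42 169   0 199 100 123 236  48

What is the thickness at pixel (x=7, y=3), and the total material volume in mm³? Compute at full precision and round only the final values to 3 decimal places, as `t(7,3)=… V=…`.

t(7,3)=3.000 V=429.840

span = t_max - t_min = 3 - 0.78 = 2.220
L(7,3) = 0, L_eff = 0/255 = 0.000000
t(7,3) = 3 - 2.220·0.000000 = 3.000
Σt over all 8·9 pixels = 55762/425 ≈ 131.2047059
V = pitch²·Σt = 1.81²·55762/425 = 429.840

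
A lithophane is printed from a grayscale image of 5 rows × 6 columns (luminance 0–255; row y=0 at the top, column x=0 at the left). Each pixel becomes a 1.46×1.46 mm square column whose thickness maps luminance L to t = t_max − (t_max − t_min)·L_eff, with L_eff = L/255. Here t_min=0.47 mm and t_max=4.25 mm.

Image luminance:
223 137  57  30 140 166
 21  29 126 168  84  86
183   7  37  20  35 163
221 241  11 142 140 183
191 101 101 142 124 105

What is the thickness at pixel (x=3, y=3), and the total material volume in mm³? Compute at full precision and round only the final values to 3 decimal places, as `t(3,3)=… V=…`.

span = t_max - t_min = 4.25 - 0.47 = 3.780
L(3,3) = 142, L_eff = 142/255 = 0.556863
t(3,3) = 4.25 - 3.780·0.556863 = 2.145
Σt over all 5·6 pixels = 326793/4250 ≈ 76.8924706
V = pitch²·Σt = 1.46²·326793/4250 = 163.904

t(3,3)=2.145 V=163.904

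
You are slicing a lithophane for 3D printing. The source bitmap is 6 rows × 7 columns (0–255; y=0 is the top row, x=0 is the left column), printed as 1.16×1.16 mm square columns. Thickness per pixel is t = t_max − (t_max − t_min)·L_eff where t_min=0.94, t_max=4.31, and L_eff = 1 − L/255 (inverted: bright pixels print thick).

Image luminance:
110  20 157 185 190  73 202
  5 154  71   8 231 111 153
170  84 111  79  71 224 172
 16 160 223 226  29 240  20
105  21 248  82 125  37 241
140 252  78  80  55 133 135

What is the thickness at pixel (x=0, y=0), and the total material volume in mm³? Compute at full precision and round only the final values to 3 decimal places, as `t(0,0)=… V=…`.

t(0,0)=2.394 V=146.076

span = t_max - t_min = 4.31 - 0.94 = 3.370
L(0,0) = 110, L_eff = 1 - 110/255 = 0.568627 (inverted)
t(0,0) = 4.31 - 3.370·0.568627 = 2.394
Σt over all 6·7 pixels = 2768239/25500 ≈ 108.5583922
V = pitch²·Σt = 1.16²·2768239/25500 = 146.076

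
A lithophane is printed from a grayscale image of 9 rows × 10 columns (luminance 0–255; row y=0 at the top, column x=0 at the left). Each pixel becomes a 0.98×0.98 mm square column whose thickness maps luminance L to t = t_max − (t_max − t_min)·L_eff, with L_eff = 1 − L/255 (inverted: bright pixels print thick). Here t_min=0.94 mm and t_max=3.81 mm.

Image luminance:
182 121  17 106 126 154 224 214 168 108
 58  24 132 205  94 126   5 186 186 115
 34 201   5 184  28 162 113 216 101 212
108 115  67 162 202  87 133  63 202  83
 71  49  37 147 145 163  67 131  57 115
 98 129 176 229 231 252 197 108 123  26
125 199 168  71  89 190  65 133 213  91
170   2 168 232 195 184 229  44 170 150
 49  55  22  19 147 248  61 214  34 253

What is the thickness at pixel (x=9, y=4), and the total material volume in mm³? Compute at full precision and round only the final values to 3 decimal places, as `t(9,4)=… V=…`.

t(9,4)=2.234 V=206.312

span = t_max - t_min = 3.81 - 0.94 = 2.870
L(9,4) = 115, L_eff = 1 - 115/255 = 0.549020 (inverted)
t(9,4) = 3.81 - 2.870·0.549020 = 2.234
Σt over all 9·10 pixels = 547789/2550 ≈ 214.8192157
V = pitch²·Σt = 0.98²·547789/2550 = 206.312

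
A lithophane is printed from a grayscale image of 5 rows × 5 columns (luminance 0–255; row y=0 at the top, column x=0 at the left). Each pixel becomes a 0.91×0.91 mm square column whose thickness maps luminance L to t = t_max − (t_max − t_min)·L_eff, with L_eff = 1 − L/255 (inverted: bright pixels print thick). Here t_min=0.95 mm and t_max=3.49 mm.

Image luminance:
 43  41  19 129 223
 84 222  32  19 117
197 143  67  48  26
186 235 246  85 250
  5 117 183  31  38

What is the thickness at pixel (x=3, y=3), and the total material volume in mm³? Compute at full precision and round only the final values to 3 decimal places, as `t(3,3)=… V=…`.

t(3,3)=1.797 V=42.648

span = t_max - t_min = 3.49 - 0.95 = 2.540
L(3,3) = 85, L_eff = 1 - 85/255 = 0.666667 (inverted)
t(3,3) = 3.49 - 2.540·0.666667 = 1.797
Σt over all 5·5 pixels = 1313269/25500 ≈ 51.5007451
V = pitch²·Σt = 0.91²·1313269/25500 = 42.648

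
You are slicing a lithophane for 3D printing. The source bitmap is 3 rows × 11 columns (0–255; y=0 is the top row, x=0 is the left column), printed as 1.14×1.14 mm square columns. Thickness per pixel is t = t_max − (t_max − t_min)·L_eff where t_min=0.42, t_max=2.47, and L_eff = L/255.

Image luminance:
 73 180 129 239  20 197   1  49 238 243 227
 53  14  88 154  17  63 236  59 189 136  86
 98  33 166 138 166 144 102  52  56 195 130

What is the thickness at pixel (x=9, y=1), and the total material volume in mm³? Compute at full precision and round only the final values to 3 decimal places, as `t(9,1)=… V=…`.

span = t_max - t_min = 2.47 - 0.42 = 2.050
L(9,1) = 136, L_eff = 136/255 = 0.533333
t(9,1) = 2.47 - 2.050·0.533333 = 1.377
Σt over all 3·11 pixels = 25289/510 ≈ 49.5862745
V = pitch²·Σt = 1.14²·25289/510 = 64.442

t(9,1)=1.377 V=64.442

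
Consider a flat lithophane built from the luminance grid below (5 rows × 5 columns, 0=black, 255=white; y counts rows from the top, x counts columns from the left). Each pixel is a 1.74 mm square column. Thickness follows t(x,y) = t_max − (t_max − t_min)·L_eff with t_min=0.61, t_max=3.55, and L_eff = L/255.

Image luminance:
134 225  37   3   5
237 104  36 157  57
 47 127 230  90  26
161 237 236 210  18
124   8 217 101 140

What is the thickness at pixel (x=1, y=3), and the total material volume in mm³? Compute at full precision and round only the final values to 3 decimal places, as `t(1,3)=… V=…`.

t(1,3)=0.818 V=165.132

span = t_max - t_min = 3.55 - 0.61 = 2.940
L(1,3) = 237, L_eff = 237/255 = 0.929412
t(1,3) = 3.55 - 2.940·0.929412 = 0.818
Σt over all 5·5 pixels = 463609/8500 ≈ 54.5422353
V = pitch²·Σt = 1.74²·463609/8500 = 165.132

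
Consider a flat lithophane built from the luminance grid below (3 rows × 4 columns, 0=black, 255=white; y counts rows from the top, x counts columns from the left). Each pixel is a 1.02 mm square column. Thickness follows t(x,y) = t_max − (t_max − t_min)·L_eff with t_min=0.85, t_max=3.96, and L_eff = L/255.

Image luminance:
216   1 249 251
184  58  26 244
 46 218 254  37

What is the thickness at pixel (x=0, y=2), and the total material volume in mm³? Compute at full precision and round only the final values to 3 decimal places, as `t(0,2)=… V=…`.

t(0,2)=3.399 V=26.803

span = t_max - t_min = 3.96 - 0.85 = 3.110
L(0,2) = 46, L_eff = 46/255 = 0.180392
t(0,2) = 3.96 - 3.110·0.180392 = 3.399
Σt over all 3·4 pixels = 164234/6375 ≈ 25.7621961
V = pitch²·Σt = 1.02²·164234/6375 = 26.803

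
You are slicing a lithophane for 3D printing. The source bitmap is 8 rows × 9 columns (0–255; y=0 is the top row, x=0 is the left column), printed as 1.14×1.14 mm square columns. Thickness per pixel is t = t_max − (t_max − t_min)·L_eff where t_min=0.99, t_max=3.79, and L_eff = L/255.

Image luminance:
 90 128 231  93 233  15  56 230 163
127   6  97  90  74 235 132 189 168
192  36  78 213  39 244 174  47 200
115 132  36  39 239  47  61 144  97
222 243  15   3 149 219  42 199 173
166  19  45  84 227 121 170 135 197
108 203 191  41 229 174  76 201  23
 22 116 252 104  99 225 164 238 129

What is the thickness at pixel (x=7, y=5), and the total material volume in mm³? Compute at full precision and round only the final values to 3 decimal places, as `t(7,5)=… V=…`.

t(7,5)=2.308 V=218.869

span = t_max - t_min = 3.79 - 0.99 = 2.800
L(7,5) = 135, L_eff = 135/255 = 0.529412
t(7,5) = 3.79 - 2.800·0.529412 = 2.308
Σt over all 8·9 pixels = 214726/1275 ≈ 168.4125490
V = pitch²·Σt = 1.14²·214726/1275 = 218.869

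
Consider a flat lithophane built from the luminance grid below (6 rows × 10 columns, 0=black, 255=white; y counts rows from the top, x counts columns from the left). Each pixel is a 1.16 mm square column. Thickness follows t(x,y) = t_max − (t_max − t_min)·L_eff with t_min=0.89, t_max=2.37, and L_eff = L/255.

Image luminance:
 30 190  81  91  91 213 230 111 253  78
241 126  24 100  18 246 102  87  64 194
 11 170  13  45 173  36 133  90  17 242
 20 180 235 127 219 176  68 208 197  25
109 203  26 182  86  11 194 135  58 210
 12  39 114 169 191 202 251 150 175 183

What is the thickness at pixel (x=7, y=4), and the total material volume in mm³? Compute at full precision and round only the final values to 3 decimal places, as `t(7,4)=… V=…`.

span = t_max - t_min = 2.37 - 0.89 = 1.480
L(7,4) = 135, L_eff = 135/255 = 0.529412
t(7,4) = 2.37 - 1.480·0.529412 = 1.586
Σt over all 6·10 pixels = 124658/1275 ≈ 97.7709804
V = pitch²·Σt = 1.16²·124658/1275 = 131.561

t(7,4)=1.586 V=131.561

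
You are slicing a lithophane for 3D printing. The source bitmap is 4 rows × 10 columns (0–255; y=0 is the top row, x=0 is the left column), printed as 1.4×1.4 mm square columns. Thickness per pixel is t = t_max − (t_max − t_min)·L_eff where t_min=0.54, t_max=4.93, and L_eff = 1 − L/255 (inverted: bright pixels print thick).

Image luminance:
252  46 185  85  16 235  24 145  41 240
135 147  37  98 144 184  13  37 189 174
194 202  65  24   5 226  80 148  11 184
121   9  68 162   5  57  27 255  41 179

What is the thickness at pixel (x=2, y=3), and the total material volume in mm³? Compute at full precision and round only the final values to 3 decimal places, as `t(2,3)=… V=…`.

t(2,3)=1.711 V=193.841

span = t_max - t_min = 4.93 - 0.54 = 4.390
L(2,3) = 68, L_eff = 1 - 68/255 = 0.733333 (inverted)
t(2,3) = 4.93 - 4.390·0.733333 = 1.711
Σt over all 4·10 pixels = 252191/2550 ≈ 98.8984314
V = pitch²·Σt = 1.4²·252191/2550 = 193.841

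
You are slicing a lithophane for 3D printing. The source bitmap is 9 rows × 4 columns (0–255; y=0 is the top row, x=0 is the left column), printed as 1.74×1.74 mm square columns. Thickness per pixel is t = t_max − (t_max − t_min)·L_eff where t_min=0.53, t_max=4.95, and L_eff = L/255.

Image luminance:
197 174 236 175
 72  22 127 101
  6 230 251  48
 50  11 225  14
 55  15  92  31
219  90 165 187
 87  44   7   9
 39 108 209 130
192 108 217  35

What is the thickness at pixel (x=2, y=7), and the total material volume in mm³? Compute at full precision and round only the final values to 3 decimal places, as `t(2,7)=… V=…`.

span = t_max - t_min = 4.95 - 0.53 = 4.420
L(2,7) = 209, L_eff = 209/255 = 0.819608
t(2,7) = 4.95 - 4.420·0.819608 = 1.327
Σt over all 9·4 pixels = 109.248
V = pitch²·Σt = 1.74²·109.248 = 330.759

t(2,7)=1.327 V=330.759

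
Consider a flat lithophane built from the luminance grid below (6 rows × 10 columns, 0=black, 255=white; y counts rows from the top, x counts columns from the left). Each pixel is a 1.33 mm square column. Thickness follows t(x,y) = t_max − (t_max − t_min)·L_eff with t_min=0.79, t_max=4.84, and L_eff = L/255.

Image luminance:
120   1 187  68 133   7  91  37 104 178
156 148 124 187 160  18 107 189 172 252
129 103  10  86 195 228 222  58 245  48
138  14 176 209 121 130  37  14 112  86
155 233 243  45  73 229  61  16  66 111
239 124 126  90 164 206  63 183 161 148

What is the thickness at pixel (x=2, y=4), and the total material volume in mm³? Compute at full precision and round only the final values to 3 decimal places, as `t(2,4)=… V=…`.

span = t_max - t_min = 4.84 - 0.79 = 4.050
L(2,4) = 243, L_eff = 243/255 = 0.952941
t(2,4) = 4.84 - 4.050·0.952941 = 0.981
Σt over all 6·10 pixels = 72552/425 ≈ 170.7105882
V = pitch²·Σt = 1.33²·72552/425 = 301.970

t(2,4)=0.981 V=301.970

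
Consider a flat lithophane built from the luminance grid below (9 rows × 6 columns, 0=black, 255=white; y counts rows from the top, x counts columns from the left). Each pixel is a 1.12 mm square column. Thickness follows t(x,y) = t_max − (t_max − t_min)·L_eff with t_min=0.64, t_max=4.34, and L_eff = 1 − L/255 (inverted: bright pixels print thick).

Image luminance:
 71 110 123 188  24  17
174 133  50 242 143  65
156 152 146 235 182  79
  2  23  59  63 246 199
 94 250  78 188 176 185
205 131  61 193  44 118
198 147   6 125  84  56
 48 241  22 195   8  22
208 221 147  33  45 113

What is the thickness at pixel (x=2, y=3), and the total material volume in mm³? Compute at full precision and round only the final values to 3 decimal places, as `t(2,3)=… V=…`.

t(2,3)=1.496 V=162.096

span = t_max - t_min = 4.34 - 0.64 = 3.700
L(2,3) = 59, L_eff = 1 - 59/255 = 0.768627 (inverted)
t(2,3) = 4.34 - 3.700·0.768627 = 1.496
Σt over all 9·6 pixels = 164758/1275 ≈ 129.2219608
V = pitch²·Σt = 1.12²·164758/1275 = 162.096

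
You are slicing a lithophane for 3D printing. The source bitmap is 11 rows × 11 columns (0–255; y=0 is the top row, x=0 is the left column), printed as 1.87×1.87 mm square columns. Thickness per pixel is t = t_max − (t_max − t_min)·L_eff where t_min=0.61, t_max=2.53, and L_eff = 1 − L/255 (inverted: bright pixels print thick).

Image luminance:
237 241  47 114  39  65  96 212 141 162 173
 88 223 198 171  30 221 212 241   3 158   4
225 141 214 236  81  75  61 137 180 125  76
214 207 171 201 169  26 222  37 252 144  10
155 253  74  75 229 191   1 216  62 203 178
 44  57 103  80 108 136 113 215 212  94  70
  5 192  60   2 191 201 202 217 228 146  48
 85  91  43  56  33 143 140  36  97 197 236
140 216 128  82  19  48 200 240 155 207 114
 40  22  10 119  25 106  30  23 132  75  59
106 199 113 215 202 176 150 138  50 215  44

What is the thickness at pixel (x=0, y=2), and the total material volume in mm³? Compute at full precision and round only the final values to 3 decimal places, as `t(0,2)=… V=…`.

t(0,2)=2.304 V=668.743

span = t_max - t_min = 2.53 - 0.61 = 1.920
L(0,2) = 225, L_eff = 1 - 225/255 = 0.117647 (inverted)
t(0,2) = 2.53 - 1.920·0.117647 = 2.304
Σt over all 11·11 pixels = 1625529/8500 ≈ 191.2387059
V = pitch²·Σt = 1.87²·1625529/8500 = 668.743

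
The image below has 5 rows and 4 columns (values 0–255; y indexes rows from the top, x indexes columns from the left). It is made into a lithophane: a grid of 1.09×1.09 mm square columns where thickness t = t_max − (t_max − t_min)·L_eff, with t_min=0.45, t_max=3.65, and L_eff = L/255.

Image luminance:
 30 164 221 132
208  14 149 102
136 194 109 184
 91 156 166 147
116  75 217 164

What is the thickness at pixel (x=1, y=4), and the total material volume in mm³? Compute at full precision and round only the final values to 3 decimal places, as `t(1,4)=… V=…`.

span = t_max - t_min = 3.65 - 0.45 = 3.200
L(1,4) = 75, L_eff = 75/255 = 0.294118
t(1,4) = 3.65 - 3.200·0.294118 = 2.709
Σt over all 5·4 pixels = 649/17 ≈ 38.1764706
V = pitch²·Σt = 1.09²·649/17 = 45.357

t(1,4)=2.709 V=45.357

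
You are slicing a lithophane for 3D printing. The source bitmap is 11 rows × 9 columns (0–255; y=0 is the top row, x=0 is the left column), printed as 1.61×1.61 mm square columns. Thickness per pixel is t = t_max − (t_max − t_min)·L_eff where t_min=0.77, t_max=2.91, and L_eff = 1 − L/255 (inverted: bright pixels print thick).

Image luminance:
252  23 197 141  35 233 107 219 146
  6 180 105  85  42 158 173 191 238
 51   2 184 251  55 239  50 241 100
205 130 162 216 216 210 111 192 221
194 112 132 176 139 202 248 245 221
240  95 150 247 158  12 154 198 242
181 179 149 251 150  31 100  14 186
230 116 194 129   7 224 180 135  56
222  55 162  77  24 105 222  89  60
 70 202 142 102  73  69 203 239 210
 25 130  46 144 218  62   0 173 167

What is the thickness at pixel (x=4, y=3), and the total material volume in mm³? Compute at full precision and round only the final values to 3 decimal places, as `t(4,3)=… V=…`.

t(4,3)=2.583 V=509.429

span = t_max - t_min = 2.91 - 0.77 = 2.140
L(4,3) = 216, L_eff = 1 - 216/255 = 0.152941 (inverted)
t(4,3) = 2.91 - 2.140·0.152941 = 2.583
Σt over all 11·9 pixels = 1002311/5100 ≈ 196.5315686
V = pitch²·Σt = 1.61²·1002311/5100 = 509.429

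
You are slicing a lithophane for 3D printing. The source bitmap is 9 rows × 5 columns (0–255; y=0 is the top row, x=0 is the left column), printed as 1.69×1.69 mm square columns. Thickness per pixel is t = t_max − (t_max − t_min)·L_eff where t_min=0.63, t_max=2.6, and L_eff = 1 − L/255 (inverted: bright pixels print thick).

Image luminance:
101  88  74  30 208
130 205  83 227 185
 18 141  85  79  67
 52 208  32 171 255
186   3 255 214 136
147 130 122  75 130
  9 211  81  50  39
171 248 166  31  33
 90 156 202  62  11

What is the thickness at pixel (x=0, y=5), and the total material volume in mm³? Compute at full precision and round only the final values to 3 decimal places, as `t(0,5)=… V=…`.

t(0,5)=1.766 V=200.054

span = t_max - t_min = 2.6 - 0.63 = 1.970
L(0,5) = 147, L_eff = 1 - 147/255 = 0.423529 (inverted)
t(0,5) = 2.6 - 1.970·0.423529 = 1.766
Σt over all 9·5 pixels = 297689/4250 ≈ 70.0444706
V = pitch²·Σt = 1.69²·297689/4250 = 200.054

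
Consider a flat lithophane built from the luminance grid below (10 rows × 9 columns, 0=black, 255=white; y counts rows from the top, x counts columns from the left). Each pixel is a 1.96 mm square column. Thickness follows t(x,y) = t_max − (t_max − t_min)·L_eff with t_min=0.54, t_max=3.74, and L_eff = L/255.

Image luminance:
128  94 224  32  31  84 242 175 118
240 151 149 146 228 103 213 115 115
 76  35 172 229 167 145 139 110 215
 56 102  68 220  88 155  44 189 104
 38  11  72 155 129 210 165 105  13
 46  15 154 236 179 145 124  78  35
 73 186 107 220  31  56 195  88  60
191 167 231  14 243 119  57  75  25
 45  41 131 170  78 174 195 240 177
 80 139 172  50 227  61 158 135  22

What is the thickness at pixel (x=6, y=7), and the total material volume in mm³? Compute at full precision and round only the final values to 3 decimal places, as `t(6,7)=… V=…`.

t(6,7)=3.025 V=750.980

span = t_max - t_min = 3.74 - 0.54 = 3.200
L(6,7) = 57, L_eff = 57/255 = 0.223529
t(6,7) = 3.74 - 3.200·0.223529 = 3.025
Σt over all 10·9 pixels = 49849/255 ≈ 195.4862745
V = pitch²·Σt = 1.96²·49849/255 = 750.980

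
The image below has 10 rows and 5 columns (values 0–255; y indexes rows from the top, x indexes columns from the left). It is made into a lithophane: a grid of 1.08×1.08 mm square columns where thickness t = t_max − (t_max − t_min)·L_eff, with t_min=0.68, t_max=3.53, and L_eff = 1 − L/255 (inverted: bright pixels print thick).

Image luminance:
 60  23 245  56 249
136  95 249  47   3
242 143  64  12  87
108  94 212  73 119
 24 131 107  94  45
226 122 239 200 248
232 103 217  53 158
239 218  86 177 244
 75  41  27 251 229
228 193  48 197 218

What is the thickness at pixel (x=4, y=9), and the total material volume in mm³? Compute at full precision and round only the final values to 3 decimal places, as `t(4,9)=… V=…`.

t(4,9)=3.116 V=130.742

span = t_max - t_min = 3.53 - 0.68 = 2.850
L(4,9) = 218, L_eff = 1 - 218/255 = 0.145098 (inverted)
t(4,9) = 3.53 - 2.850·0.145098 = 3.116
Σt over all 10·5 pixels = 112.09
V = pitch²·Σt = 1.08²·112.09 = 130.742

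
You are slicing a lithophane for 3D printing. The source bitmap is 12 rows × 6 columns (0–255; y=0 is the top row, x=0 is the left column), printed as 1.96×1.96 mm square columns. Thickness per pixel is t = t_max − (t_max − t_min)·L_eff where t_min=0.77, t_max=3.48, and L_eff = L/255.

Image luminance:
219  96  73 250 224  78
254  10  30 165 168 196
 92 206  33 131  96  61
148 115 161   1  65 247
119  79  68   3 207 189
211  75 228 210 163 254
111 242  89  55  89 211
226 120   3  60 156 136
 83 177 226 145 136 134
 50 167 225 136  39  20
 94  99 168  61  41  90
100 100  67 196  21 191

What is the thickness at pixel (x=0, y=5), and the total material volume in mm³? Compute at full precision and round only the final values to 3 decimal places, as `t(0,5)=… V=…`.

t(0,5)=1.238 V=587.397

span = t_max - t_min = 3.48 - 0.77 = 2.710
L(0,5) = 211, L_eff = 211/255 = 0.827451
t(0,5) = 3.48 - 2.710·0.827451 = 1.238
Σt over all 12·6 pixels = 1299687/8500 ≈ 152.9043529
V = pitch²·Σt = 1.96²·1299687/8500 = 587.397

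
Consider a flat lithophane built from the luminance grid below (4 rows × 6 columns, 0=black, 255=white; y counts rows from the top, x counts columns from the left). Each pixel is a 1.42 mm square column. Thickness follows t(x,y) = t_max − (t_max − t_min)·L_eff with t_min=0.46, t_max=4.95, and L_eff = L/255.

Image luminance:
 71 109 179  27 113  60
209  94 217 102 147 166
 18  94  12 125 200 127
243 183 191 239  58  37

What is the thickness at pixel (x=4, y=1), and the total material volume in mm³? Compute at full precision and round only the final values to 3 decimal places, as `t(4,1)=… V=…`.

span = t_max - t_min = 4.95 - 0.46 = 4.490
L(4,1) = 147, L_eff = 147/255 = 0.576471
t(4,1) = 4.95 - 4.490·0.576471 = 2.362
Σt over all 4·6 pixels = 557657/8500 ≈ 65.6067059
V = pitch²·Σt = 1.42²·557657/8500 = 132.289

t(4,1)=2.362 V=132.289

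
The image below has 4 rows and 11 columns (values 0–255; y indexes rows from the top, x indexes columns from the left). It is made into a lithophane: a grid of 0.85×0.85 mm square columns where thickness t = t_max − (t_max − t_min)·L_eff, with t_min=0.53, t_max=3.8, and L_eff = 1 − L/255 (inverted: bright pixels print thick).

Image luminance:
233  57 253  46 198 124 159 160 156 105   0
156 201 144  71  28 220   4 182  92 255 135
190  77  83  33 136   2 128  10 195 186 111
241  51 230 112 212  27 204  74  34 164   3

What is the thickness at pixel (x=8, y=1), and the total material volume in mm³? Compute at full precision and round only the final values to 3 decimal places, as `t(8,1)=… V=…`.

span = t_max - t_min = 3.8 - 0.53 = 3.270
L(8,1) = 92, L_eff = 1 - 92/255 = 0.639216 (inverted)
t(8,1) = 3.8 - 3.270·0.639216 = 1.710
Σt over all 4·11 pixels = 397879/4250 ≈ 93.6185882
V = pitch²·Σt = 0.85²·397879/4250 = 67.639

t(8,1)=1.710 V=67.639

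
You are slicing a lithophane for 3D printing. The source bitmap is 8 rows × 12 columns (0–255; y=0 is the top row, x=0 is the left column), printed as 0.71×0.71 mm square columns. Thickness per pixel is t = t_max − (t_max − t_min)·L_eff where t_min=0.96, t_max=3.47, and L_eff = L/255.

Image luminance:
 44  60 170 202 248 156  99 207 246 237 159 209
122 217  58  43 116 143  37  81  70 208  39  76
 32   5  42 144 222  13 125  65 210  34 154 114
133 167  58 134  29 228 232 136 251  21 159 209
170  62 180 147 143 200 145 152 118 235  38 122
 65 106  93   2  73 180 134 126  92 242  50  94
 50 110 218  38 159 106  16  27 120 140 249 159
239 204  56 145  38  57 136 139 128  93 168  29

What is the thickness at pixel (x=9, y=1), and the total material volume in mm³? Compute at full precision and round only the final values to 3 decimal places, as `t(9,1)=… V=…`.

span = t_max - t_min = 3.47 - 0.96 = 2.510
L(9,1) = 208, L_eff = 208/255 = 0.815686
t(9,1) = 3.47 - 2.510·0.815686 = 1.423
Σt over all 8·12 pixels = 5493353/25500 ≈ 215.4256078
V = pitch²·Σt = 0.71²·5493353/25500 = 108.596

t(9,1)=1.423 V=108.596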